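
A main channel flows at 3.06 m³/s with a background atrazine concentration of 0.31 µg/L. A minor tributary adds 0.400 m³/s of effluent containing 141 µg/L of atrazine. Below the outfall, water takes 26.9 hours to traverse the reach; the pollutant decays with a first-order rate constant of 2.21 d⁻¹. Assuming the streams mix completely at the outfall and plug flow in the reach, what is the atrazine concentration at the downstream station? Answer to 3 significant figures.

Mixed concentration C = ΣQC/ΣQ = (3.060·0.3100 + 0.4000·141.0) / 3.460 = 57.35/3.460 = 16.57 µg/L.
Decay over the reach: 16.57·exp(−kt) = 16.57·0.08399 = 1.392 µg/L.

1.39 µg/L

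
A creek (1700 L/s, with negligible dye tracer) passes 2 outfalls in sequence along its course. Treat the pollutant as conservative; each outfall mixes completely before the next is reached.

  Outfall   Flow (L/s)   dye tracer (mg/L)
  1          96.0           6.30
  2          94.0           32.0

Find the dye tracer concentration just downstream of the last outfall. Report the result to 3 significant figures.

1.91 mg/L

Below outfall 1: Q → 1796 L/s, C = (1700·0 + 96.00·6.300)/1796 = 0.3367 mg/L.
Below outfall 2: Q → 1890 L/s, C = (1796·0.3367 + 94.00·32.00)/1890 = 1.912 mg/L.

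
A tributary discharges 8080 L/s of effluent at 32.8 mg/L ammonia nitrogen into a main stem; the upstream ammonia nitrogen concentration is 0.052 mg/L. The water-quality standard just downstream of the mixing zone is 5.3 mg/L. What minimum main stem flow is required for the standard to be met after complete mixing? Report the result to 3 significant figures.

Set C_mix = 5.3: (Q·0.05200 + 8080·32.80) / (Q + 8080) = 5.3
→ Q = 8080·(32.80 − 5.3)/(5.3 − 0.05200) = 42340 L/s.

42300 L/s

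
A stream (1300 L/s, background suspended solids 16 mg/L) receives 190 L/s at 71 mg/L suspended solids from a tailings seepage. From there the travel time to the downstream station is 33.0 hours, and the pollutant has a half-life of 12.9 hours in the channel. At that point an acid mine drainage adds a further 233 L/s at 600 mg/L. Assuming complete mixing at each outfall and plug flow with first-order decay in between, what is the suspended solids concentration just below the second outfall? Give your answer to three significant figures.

84.5 mg/L

Flow-weighted average: C = (1300·16.00 + 190.0·71.00) / 1490 = 34290/1490 = 23.01 mg/L; combined flow 1490 L/s.
Half-life 12.9 h → k = ln 2 / 12.9 = 0.05373 h⁻¹ = 1.290 d⁻¹.
Decay over the reach: 23.01·exp(−kt) = 23.01·0.1698 = 3.908 mg/L.
Second outfall: C = (1490·3.908 + 233.0·600.0)/1723 = 84.52 mg/L.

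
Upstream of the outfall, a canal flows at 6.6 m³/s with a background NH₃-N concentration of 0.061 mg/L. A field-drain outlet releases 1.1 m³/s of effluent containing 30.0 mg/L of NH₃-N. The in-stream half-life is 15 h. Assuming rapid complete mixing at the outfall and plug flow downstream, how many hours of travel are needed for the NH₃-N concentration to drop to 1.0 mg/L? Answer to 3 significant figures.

Mixed concentration C = ΣQC/ΣQ = (6.600·0.06100 + 1.100·30.00) / 7.700 = 33.40/7.700 = 4.338 mg/L.
Half-life 15 h → k = ln 2 / 15 = 0.04621 h⁻¹ = 1.109 d⁻¹.
4.338·exp(−k·t) = 1.0 → t = ln(4.338/1.0)/k = 114300 s = 31.76 h.

31.8 h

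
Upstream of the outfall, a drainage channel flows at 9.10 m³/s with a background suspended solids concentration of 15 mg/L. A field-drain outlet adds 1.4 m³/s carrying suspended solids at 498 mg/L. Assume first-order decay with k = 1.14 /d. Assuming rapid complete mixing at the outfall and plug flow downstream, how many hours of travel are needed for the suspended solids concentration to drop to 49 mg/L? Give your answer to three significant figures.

After mixing, C = (9.100·15.00 + 1.400·498.0) / 10.50 = 833.7/10.50 = 79.40 mg/L.
79.40·exp(−k·t) = 49 → t = ln(79.40/49)/k = 36580 s = 10.16 h.

10.2 h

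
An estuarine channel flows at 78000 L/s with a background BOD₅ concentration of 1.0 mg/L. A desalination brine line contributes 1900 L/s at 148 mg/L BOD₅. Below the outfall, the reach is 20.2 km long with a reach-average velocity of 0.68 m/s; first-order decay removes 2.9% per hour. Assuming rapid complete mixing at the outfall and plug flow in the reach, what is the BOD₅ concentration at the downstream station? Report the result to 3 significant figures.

Mixed concentration C = ΣQC/ΣQ = (78000·1.000 + 1900·148.0) / 79900 = 359200/79900 = 4.496 mg/L.
Travel time t = 20.2·1000 / 0.68 = 29710 s = 8.252 h.
2.9%/h lost → k = −ln(1 − 0.029) = 0.02943 h⁻¹.
Applying C = C₀e^(−kt): 4.496 × 0.7844 = 3.526 mg/L.

3.53 mg/L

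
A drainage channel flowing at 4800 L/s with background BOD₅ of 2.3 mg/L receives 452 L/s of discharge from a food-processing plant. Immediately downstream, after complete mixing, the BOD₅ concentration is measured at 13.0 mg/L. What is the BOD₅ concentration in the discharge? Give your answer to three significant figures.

Mass balance: 4800·2.300 + 452.0·Cₑ = 5252·13.00
→ Cₑ = (5252·13.00 − 4800·2.300) / 452.0 = 126.6 mg/L.

127 mg/L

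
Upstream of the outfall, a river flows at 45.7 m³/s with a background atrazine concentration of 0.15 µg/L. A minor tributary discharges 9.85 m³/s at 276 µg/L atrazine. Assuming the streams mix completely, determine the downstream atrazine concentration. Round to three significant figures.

Mass balance: C = (45.70·0.1500 + 9.850·276.0) / 55.55 = 2725/55.55 = 49.06 µg/L.

49.1 µg/L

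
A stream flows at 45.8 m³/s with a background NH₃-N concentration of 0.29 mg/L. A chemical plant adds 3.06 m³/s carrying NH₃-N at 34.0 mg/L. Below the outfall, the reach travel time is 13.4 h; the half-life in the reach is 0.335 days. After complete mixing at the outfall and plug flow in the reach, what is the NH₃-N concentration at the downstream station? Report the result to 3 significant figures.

0.756 mg/L

Flow-weighted average: C = (45.80·0.2900 + 3.060·34.00) / 48.86 = 117.3/48.86 = 2.401 mg/L.
Half-life 0.335 d → k = ln 2 / 0.335 = 2.069 d⁻¹.
First-order decay: C = 2.401·exp(−k·t) = 2.401·0.3150 = 0.7563 mg/L.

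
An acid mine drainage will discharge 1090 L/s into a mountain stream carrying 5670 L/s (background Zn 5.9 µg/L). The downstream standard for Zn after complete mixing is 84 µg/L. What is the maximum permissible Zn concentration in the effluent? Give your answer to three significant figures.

At the limit, (Qr·Cr + Qe·Cₑ)/(Qr + Qe) = 84:
Cₑ = (6760·84 − 5670·5.900) / 1090 = 490.3 µg/L.

490 µg/L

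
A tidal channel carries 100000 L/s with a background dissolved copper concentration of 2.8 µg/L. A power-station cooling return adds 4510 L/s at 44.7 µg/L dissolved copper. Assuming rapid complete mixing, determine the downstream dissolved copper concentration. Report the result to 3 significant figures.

4.61 µg/L

Conservation of mass: C = (100000·2.800 + 4510·44.70) / 104500 = 481600/104500 = 4.608 µg/L.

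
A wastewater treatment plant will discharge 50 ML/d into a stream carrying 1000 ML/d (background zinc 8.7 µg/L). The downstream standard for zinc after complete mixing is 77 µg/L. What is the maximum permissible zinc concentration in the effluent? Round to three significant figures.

At the limit, (Qr·Cr + Qe·Cₑ)/(Qr + Qe) = 77:
Cₑ = (1050·77 − 1000·8.700) / 50.00 = 1443 µg/L.

1440 µg/L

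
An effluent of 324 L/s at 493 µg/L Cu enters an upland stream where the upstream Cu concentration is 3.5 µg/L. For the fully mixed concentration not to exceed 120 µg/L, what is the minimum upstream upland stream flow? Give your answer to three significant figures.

Set C_mix = 120: (Q·3.500 + 324.0·493.0) / (Q + 324.0) = 120
→ Q = 324.0·(493.0 − 120)/(120 − 3.500) = 1037 L/s.

1040 L/s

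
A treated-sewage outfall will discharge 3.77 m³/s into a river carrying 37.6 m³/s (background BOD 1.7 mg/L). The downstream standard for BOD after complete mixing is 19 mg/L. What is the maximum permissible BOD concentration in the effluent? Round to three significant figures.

At the limit, (Qr·Cr + Qe·Cₑ)/(Qr + Qe) = 19:
Cₑ = (41.37·19 − 37.60·1.700) / 3.770 = 191.5 mg/L.

192 mg/L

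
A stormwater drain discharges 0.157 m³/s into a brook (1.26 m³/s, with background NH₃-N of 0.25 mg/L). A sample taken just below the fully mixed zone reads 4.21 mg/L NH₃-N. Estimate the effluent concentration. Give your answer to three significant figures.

36.0 mg/L

Mass balance: 1.260·0.2500 + 0.1570·Cₑ = 1.417·4.210
→ Cₑ = (1.417·4.210 − 1.260·0.2500) / 0.1570 = 35.99 mg/L.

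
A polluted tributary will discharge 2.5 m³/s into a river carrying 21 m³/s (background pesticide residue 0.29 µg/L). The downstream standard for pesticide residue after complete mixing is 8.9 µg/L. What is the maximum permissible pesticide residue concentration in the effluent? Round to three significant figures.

At the limit, (Qr·Cr + Qe·Cₑ)/(Qr + Qe) = 8.9:
Cₑ = (23.50·8.9 − 21.00·0.2900) / 2.500 = 81.22 µg/L.

81.2 µg/L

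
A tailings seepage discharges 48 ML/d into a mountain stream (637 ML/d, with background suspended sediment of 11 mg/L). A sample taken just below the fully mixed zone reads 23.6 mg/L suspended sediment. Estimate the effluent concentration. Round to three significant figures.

Mass balance: 637.0·11.00 + 48.00·Cₑ = 685.0·23.60
→ Cₑ = (685.0·23.60 − 637.0·11.00) / 48.00 = 190.8 mg/L.

191 mg/L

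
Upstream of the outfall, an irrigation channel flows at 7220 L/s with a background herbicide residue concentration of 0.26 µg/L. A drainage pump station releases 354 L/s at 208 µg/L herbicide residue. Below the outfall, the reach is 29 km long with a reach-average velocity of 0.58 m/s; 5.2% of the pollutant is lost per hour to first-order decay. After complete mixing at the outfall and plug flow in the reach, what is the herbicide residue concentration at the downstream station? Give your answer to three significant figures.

4.75 µg/L

Mixed concentration C = ΣQC/ΣQ = (7220·0.2600 + 354.0·208.0) / 7574 = 75510/7574 = 9.970 µg/L.
Travel time t = 29·1000 / 0.58 = 50000 s = 13.89 h.
5.2%/h lost → k = −ln(1 − 0.052) = 0.05340 h⁻¹.
Applying C = C₀e^(−kt): 9.970 × 0.4763 = 4.749 µg/L.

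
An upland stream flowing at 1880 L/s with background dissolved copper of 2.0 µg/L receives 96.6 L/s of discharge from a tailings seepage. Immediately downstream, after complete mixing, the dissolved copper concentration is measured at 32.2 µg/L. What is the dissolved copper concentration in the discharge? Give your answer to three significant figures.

620 µg/L

Mass balance: 1880·2.000 + 96.60·Cₑ = 1977·32.20
→ Cₑ = (1977·32.20 − 1880·2.000) / 96.60 = 619.9 µg/L.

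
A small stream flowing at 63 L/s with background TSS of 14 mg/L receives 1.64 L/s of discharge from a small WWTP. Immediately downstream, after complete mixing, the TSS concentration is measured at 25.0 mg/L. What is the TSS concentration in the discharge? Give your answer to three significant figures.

Mass balance: 63.00·14.00 + 1.640·Cₑ = 64.64·25.00
→ Cₑ = (64.64·25.00 − 63.00·14.00) / 1.640 = 447.6 mg/L.

448 mg/L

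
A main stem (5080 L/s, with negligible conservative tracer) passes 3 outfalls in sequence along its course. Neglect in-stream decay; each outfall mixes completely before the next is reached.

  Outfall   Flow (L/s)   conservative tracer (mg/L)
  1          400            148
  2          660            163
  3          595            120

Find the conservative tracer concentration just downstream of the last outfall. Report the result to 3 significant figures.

Outfall 1: combined Q = 5480 L/s; C = (5080·0 + 400.0·148.0)/5480 = 10.80 mg/L.
Outfall 2: combined Q = 6140 L/s; C = (5480·10.80 + 660.0·163.0)/6140 = 27.16 mg/L.
Outfall 3: combined Q = 6735 L/s; C = (6140·27.16 + 595.0·120.0)/6735 = 35.36 mg/L.

35.4 mg/L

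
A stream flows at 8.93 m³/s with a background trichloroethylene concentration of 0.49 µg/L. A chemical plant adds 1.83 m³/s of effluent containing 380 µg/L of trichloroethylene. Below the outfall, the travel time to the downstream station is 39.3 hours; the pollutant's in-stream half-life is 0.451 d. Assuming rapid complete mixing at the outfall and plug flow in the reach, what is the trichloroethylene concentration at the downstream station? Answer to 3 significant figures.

5.25 µg/L

Mixed concentration C = ΣQC/ΣQ = (8.930·0.4900 + 1.830·380.0) / 10.76 = 699.8/10.76 = 65.03 µg/L.
Half-life 0.451 d → k = ln 2 / 0.451 = 1.537 d⁻¹.
Decay over the reach: 65.03·exp(−kt) = 65.03·0.08073 = 5.250 µg/L.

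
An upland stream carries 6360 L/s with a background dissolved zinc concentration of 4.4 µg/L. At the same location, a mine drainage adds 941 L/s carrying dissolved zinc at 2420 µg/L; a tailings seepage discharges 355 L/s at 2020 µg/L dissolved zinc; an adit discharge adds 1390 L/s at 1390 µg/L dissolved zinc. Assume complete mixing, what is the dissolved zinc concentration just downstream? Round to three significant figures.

Mass balance: C = (6360·4.400 + 941.0·2420 + 355.0·2020 + 1390·1390) / 9046 = 4954000/9046 = 547.7 µg/L.

548 µg/L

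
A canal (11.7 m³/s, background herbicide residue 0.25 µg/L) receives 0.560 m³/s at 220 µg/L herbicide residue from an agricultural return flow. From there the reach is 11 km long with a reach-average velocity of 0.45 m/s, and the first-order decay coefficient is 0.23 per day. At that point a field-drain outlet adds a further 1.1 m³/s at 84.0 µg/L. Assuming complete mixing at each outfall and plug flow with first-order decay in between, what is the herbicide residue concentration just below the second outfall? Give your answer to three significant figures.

15.8 µg/L

Mixed concentration C = ΣQC/ΣQ = (11.70·0.2500 + 0.5600·220.0) / 12.26 = 126.1/12.26 = 10.29 µg/L; combined flow 12.26 m³/s.
Travel time t = 11·1000 / 0.45 = 24440 s = 6.790 h.
After decay, C = 10.29 × e^(−kt) = 10.29 × 0.9370 = 9.639 µg/L.
At the second outfall, C = (12.26·9.639 + 1.100·84.00) / (12.26 + 1.100) = 15.76 µg/L.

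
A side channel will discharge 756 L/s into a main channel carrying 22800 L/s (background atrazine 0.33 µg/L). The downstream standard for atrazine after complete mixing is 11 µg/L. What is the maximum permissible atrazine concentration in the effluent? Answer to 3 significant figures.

333 µg/L

At the limit, (Qr·Cr + Qe·Cₑ)/(Qr + Qe) = 11:
Cₑ = (23560·11 − 22800·0.3300) / 756.0 = 332.8 µg/L.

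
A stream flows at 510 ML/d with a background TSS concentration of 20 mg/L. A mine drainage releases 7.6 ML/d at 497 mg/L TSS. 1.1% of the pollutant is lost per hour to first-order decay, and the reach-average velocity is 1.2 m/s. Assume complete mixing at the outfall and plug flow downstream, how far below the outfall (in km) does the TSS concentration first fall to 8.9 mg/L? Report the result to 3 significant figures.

433 km

After mixing, C = (510.0·20.00 + 7.600·497.0) / 517.6 = 13980/517.6 = 27.00 mg/L.
1.1%/h lost → k = −ln(1 − 0.011) = 0.01106 h⁻¹.
Set 27.00·exp(−k·t) = 8.9 → t = ln(27.00/8.9)/k = 361200 s = 100.3 h.
Distance = v·t = 1.2·361200 = 433500 m = 433.5 km.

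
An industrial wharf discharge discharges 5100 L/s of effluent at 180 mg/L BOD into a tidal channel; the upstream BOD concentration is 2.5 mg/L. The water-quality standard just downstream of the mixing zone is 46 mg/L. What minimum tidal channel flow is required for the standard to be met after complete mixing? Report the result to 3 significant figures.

15700 L/s

Set C_mix = 46: (Q·2.500 + 5100·180.0) / (Q + 5100) = 46
→ Q = 5100·(180.0 − 46)/(46 − 2.500) = 15710 L/s.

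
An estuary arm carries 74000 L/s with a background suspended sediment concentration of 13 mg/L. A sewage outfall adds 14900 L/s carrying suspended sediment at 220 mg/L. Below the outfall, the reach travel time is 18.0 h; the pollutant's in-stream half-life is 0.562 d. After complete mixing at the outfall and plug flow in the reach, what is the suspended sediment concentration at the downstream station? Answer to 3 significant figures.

Mass balance: C = (74000·13.00 + 14900·220.0) / 88900 = 4240000/88900 = 47.69 mg/L.
Half-life 0.562 d → k = ln 2 / 0.562 = 1.233 d⁻¹.
After decay, C = 47.69 × e^(−kt) = 47.69 × 0.3965 = 18.91 mg/L.

18.9 mg/L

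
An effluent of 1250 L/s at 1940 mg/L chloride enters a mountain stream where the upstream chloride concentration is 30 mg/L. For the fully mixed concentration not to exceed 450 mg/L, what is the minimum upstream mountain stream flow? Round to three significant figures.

4430 L/s

Set C_mix = 450: (Q·30.00 + 1250·1940) / (Q + 1250) = 450
→ Q = 1250·(1940 − 450)/(450 − 30.00) = 4435 L/s.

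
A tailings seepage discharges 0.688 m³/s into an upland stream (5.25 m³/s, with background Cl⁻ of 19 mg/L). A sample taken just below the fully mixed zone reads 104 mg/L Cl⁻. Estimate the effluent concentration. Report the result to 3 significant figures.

Mass balance: 5.250·19.00 + 0.6880·Cₑ = 5.938·104.0
→ Cₑ = (5.938·104.0 − 5.250·19.00) / 0.6880 = 752.6 mg/L.

753 mg/L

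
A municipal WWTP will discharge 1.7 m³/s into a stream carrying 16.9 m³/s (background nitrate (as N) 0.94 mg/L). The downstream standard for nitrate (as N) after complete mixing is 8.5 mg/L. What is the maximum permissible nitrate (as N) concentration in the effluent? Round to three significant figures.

At the limit, (Qr·Cr + Qe·Cₑ)/(Qr + Qe) = 8.5:
Cₑ = (18.60·8.5 − 16.90·0.9400) / 1.700 = 83.66 mg/L.

83.7 mg/L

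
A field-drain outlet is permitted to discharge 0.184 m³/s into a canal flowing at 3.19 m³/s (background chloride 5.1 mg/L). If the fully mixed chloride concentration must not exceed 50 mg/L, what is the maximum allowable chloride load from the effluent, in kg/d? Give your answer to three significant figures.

13200 kg/d

Mass balance at the limit: 3.190·5.100 + 0.1840·Cₑ = 3.374·50 → Cₑ = 828.4 mg/L.
Load = 0.1840 m³/s × 828.4 g/m³ × 86 400 s/d = 13170 kg/d.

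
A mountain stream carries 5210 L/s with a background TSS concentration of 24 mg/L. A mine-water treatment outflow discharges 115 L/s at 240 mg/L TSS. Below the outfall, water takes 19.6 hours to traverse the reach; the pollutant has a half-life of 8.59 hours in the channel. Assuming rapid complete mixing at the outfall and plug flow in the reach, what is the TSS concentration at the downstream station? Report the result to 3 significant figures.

5.89 mg/L

Mass balance: C = (5210·24.00 + 115.0·240.0) / 5325 = 152600/5325 = 28.66 mg/L.
Half-life 8.59 h → k = ln 2 / 8.59 = 0.08069 h⁻¹ = 1.937 d⁻¹.
Decay over the reach: 28.66·exp(−kt) = 28.66·0.2057 = 5.895 mg/L.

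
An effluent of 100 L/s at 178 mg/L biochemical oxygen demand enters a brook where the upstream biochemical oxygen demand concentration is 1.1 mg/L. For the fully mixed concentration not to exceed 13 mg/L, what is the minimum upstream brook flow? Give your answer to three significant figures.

Set C_mix = 13: (Q·1.100 + 100.0·178.0) / (Q + 100.0) = 13
→ Q = 100.0·(178.0 − 13)/(13 − 1.100) = 1387 L/s.

1390 L/s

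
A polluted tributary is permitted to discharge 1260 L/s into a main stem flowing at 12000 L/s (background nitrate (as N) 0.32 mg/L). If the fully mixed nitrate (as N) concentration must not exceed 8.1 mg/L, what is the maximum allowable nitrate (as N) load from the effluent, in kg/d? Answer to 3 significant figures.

8950 kg/d

Mass balance at the limit: 12000·0.3200 + 1260·Cₑ = 13260·8.1 → Cₑ = 82.20 mg/L.
1260 L/s = 1.260 m³/s. Load = 1.260 m³/s × 82.20 g/m³ × 86 400 s/d = 8948 kg/d.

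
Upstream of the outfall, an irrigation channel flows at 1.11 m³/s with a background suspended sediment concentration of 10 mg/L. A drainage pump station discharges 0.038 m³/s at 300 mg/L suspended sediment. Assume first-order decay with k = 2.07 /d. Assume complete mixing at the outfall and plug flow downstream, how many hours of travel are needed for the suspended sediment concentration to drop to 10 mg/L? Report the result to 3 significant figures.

Flow-weighted average: C = (1.110·10.00 + 0.03800·300.0) / 1.148 = 22.50/1.148 = 19.60 mg/L.
19.60·exp(−k·t) = 10 → t = ln(19.60/10)/k = 28090 s = 7.802 h.

7.80 h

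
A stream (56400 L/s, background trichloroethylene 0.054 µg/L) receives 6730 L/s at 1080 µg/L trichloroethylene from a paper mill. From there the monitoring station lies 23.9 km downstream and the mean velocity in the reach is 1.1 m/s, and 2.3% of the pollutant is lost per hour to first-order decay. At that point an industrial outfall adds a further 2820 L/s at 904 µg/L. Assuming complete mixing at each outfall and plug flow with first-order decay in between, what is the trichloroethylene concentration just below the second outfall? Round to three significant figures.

Mixed concentration C = ΣQC/ΣQ = (56400·0.05400 + 6730·1080) / 63130 = 7271000/63130 = 115.2 µg/L; combined flow 63130 L/s.
Travel time t = 23.9·1000 / 1.1 = 21730 s = 6.035 h.
2.3%/h lost → k = −ln(1 − 0.023) = 0.02327 h⁻¹.
Decay over the reach: 115.2·exp(−kt) = 115.2·0.8690 = 100.1 µg/L.
At the second outfall, C = (63130·100.1 + 2820·904.0) / (63130 + 2820) = 134.5 µg/L.

134 µg/L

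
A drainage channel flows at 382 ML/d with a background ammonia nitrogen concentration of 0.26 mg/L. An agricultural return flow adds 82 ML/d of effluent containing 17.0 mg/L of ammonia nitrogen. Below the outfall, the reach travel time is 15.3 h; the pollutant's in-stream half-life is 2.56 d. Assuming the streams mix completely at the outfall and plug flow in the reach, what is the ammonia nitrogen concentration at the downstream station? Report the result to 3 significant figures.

2.71 mg/L

Mixed concentration C = ΣQC/ΣQ = (382.0·0.2600 + 82.00·17.00) / 464.0 = 1493/464.0 = 3.218 mg/L.
Half-life 2.56 d → k = ln 2 / 2.56 = 0.2708 d⁻¹.
Decay over the reach: 3.218·exp(−kt) = 3.218·0.8415 = 2.708 mg/L.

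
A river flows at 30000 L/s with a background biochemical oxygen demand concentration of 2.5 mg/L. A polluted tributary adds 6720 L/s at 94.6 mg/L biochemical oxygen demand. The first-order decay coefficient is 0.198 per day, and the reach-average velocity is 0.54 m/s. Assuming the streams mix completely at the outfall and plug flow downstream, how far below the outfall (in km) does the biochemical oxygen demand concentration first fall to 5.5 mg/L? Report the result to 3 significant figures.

296 km

Conservation of mass: C = (30000·2.500 + 6720·94.60) / 36720 = 710700/36720 = 19.35 mg/L.
Set 19.35·exp(−k·t) = 5.5 → t = ln(19.35/5.5)/k = 549000 s = 152.5 h.
Distance = v·t = 0.54·549000 = 296500 m = 296.5 km.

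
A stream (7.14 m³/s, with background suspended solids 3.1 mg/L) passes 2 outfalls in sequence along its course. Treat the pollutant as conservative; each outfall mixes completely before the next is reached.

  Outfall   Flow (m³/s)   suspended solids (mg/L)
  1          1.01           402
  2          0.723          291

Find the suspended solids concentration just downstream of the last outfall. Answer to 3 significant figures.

72.0 mg/L

After outfall 1: Q = 7.140 + 1.010 = 8.150 m³/s; C = (7.140·3.100 + 1.010·402.0)/8.150 = 52.53 mg/L.
After outfall 2: Q = 8.150 + 0.7230 = 8.873 m³/s; C = (8.150·52.53 + 0.7230·291.0)/8.873 = 71.97 mg/L.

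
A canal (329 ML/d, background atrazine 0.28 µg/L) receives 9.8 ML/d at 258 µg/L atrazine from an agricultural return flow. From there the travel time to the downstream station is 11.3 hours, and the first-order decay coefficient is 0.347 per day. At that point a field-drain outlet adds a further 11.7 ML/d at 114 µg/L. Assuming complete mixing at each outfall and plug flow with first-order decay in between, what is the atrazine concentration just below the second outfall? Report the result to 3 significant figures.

10.2 µg/L

Mixed concentration C = ΣQC/ΣQ = (329.0·0.2800 + 9.800·258.0) / 338.8 = 2621/338.8 = 7.735 µg/L; combined flow 338.8 ML/d.
After decay, C = 7.735 × e^(−kt) = 7.735 × 0.8493 = 6.569 µg/L.
Second outfall: C = (338.8·6.569 + 11.70·114.0)/350.5 = 10.15 µg/L.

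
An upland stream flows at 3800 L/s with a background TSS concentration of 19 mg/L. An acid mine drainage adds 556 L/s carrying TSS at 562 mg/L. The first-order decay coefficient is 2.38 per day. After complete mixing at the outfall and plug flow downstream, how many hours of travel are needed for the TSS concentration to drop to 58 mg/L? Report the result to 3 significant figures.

4.24 h

Mass balance: C = (3800·19.00 + 556.0·562.0) / 4356 = 384700/4356 = 88.31 mg/L.
88.31·exp(−k·t) = 58 → t = ln(88.31/58)/k = 15260 s = 4.239 h.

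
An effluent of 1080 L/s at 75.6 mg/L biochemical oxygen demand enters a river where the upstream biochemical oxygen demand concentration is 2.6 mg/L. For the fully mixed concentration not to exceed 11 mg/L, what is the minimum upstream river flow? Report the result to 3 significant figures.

8310 L/s

Set C_mix = 11: (Q·2.600 + 1080·75.60) / (Q + 1080) = 11
→ Q = 1080·(75.60 − 11)/(11 − 2.600) = 8306 L/s.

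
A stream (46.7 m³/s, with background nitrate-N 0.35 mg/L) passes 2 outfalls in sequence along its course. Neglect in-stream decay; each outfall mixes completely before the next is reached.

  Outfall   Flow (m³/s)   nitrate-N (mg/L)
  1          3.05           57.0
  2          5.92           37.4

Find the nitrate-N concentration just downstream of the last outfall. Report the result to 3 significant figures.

7.39 mg/L

Outfall 1: combined Q = 49.75 m³/s; C = (46.70·0.3500 + 3.050·57.00)/49.75 = 3.823 mg/L.
Outfall 2: combined Q = 55.67 m³/s; C = (49.75·3.823 + 5.920·37.40)/55.67 = 7.394 mg/L.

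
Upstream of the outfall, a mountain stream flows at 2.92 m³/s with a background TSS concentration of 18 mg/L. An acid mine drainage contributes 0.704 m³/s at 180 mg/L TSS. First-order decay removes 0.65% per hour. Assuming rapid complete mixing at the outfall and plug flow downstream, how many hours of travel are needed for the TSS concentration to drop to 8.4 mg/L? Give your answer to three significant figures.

Flow-weighted average: C = (2.920·18.00 + 0.7040·180.0) / 3.624 = 179.3/3.624 = 49.47 mg/L.
0.65%/h lost → k = −ln(1 − 0.0065) = 0.006521 h⁻¹.
49.47·exp(−k·t) = 8.4 → t = ln(49.47/8.4)/k = 978900 s = 271.9 h.

272 h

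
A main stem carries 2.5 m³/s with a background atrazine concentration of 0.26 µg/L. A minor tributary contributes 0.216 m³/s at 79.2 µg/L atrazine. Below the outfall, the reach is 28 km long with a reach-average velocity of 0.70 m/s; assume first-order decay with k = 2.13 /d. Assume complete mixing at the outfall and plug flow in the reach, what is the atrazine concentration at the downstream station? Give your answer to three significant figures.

2.44 µg/L

Mixed concentration C = ΣQC/ΣQ = (2.500·0.2600 + 0.2160·79.20) / 2.716 = 17.76/2.716 = 6.538 µg/L.
Travel time t = 28·1000 / 0.70 = 40000 s = 11.11 h.
Applying C = C₀e^(−kt): 6.538 × 0.3730 = 2.439 µg/L.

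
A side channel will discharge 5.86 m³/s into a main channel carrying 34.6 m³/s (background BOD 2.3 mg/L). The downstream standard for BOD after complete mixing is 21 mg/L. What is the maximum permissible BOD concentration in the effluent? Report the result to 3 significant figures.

131 mg/L

At the limit, (Qr·Cr + Qe·Cₑ)/(Qr + Qe) = 21:
Cₑ = (40.46·21 − 34.60·2.300) / 5.860 = 131.4 mg/L.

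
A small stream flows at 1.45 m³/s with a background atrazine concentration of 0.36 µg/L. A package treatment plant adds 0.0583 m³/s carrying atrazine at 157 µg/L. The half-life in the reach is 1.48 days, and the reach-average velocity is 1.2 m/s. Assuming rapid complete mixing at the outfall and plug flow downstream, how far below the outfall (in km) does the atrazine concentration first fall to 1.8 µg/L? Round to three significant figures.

Flow-weighted average: C = (1.450·0.3600 + 0.05830·157.0) / 1.508 = 9.675/1.508 = 6.415 µg/L.
Half-life 1.48 d → k = ln 2 / 1.48 = 0.4683 d⁻¹.
Set 6.415·exp(−k·t) = 1.8 → t = ln(6.415/1.8)/k = 234400 s = 65.12 h.
Distance = v·t = 1.2·234400 = 281300 m = 281.3 km.

281 km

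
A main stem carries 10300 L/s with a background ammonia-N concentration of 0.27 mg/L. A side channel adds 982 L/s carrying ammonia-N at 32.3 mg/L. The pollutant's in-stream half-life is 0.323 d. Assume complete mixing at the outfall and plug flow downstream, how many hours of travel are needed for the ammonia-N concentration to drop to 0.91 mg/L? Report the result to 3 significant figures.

13.6 h

After mixing, C = (10300·0.2700 + 982.0·32.30) / 11280 = 34500/11280 = 3.058 mg/L.
Half-life 0.323 d → k = ln 2 / 0.323 = 2.146 d⁻¹.
3.058·exp(−k·t) = 0.91 → t = ln(3.058/0.91)/k = 48800 s = 13.56 h.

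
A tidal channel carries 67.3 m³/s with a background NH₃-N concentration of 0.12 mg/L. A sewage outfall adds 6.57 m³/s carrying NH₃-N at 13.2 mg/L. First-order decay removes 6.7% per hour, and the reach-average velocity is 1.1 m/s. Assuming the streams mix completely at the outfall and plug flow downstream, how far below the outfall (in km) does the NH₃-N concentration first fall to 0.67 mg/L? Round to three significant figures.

Mass balance: C = (67.30·0.1200 + 6.570·13.20) / 73.87 = 94.80/73.87 = 1.283 mg/L.
6.7%/h lost → k = −ln(1 − 0.067) = 0.06935 h⁻¹.
Set 1.283·exp(−k·t) = 0.67 → t = ln(1.283/0.67)/k = 33740 s = 9.372 h.
Distance = v·t = 1.1·33740 = 37110 m = 37.11 km.

37.1 km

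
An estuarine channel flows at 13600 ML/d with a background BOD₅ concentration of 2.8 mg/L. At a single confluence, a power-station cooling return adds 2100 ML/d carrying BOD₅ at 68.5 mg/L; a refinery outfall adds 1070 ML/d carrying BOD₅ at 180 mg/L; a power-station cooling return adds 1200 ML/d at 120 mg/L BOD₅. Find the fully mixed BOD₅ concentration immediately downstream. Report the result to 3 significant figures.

Mixed concentration C = ΣQC/ΣQ = (13600·2.800 + 2100·68.50 + 1070·180.0 + 1200·120.0) / 17970 = 518500/17970 = 28.86 mg/L.

28.9 mg/L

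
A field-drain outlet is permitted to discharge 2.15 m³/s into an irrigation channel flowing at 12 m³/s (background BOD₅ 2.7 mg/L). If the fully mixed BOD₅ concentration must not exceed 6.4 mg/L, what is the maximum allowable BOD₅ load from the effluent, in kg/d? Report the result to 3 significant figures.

Mass balance at the limit: 12.00·2.700 + 2.150·Cₑ = 14.15·6.4 → Cₑ = 27.05 mg/L.
Load = 2.150 m³/s × 27.05 g/m³ × 86 400 s/d = 5025 kg/d.

5030 kg/d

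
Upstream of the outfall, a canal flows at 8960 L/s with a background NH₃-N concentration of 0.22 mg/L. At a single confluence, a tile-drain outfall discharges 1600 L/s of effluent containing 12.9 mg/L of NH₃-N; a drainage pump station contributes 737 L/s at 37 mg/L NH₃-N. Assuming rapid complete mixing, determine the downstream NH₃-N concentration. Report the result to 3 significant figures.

4.42 mg/L

After mixing, C = (8960·0.2200 + 1600·12.90 + 737.0·37.00) / 11300 = 49880/11300 = 4.415 mg/L.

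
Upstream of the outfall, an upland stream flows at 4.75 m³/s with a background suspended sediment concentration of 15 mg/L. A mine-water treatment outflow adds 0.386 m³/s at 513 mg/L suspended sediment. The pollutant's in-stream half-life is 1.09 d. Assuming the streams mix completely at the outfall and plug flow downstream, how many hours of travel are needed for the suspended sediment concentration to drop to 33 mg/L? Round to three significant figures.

17.5 h

Mixed concentration C = ΣQC/ΣQ = (4.750·15.00 + 0.3860·513.0) / 5.136 = 269.3/5.136 = 52.43 mg/L.
Half-life 1.09 d → k = ln 2 / 1.09 = 0.6359 d⁻¹.
52.43·exp(−k·t) = 33 → t = ln(52.43/33)/k = 62900 s = 17.47 h.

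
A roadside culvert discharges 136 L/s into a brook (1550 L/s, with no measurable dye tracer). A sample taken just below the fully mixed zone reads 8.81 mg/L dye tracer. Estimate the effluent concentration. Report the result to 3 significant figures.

Mass balance: 1550·0 + 136.0·Cₑ = 1686·8.810
→ Cₑ = (1686·8.810 − 1550·0) / 136.0 = 109.2 mg/L.

109 mg/L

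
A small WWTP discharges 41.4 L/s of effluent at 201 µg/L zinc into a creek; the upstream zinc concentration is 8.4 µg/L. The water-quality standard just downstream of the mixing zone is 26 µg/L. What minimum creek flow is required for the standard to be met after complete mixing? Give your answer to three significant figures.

Set C_mix = 26: (Q·8.400 + 41.40·201.0) / (Q + 41.40) = 26
→ Q = 41.40·(201.0 − 26)/(26 − 8.400) = 411.6 L/s.

412 L/s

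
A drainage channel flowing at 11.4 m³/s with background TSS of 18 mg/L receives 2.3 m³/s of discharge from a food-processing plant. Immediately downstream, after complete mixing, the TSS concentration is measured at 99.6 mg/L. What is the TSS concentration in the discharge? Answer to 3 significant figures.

504 mg/L

Mass balance: 11.40·18.00 + 2.300·Cₑ = 13.70·99.60
→ Cₑ = (13.70·99.60 − 11.40·18.00) / 2.300 = 504.1 mg/L.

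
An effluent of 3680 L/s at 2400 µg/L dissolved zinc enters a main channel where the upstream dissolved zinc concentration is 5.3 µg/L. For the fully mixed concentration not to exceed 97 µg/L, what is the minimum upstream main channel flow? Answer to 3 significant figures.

Set C_mix = 97: (Q·5.300 + 3680·2400) / (Q + 3680) = 97
→ Q = 3680·(2400 − 97)/(97 − 5.300) = 92420 L/s.

92400 L/s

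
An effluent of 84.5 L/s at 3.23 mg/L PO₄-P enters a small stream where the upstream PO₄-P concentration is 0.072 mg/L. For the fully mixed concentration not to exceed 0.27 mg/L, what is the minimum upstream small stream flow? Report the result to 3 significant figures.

Set C_mix = 0.27: (Q·0.07200 + 84.50·3.230) / (Q + 84.50) = 0.27
→ Q = 84.50·(3.230 − 0.27)/(0.27 − 0.07200) = 1263 L/s.

1260 L/s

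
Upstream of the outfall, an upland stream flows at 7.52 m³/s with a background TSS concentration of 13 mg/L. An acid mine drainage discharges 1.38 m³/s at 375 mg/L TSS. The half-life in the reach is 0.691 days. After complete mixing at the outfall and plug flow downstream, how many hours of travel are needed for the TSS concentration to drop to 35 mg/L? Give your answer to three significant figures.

16.3 h

Mass balance: C = (7.520·13.00 + 1.380·375.0) / 8.900 = 615.3/8.900 = 69.13 mg/L.
Half-life 0.691 d → k = ln 2 / 0.691 = 1.003 d⁻¹.
69.13·exp(−k·t) = 35 → t = ln(69.13/35)/k = 58630 s = 16.28 h.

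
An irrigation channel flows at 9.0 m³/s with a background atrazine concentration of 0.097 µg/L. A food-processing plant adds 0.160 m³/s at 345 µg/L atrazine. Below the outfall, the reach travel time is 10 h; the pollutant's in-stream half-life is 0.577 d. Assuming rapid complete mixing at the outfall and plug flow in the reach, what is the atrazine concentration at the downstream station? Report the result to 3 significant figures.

Mass balance: C = (9.000·0.09700 + 0.1600·345.0) / 9.160 = 56.07/9.160 = 6.122 µg/L.
Half-life 0.577 d → k = ln 2 / 0.577 = 1.201 d⁻¹.
Applying C = C₀e^(−kt): 6.122 × 0.6062 = 3.711 µg/L.

3.71 µg/L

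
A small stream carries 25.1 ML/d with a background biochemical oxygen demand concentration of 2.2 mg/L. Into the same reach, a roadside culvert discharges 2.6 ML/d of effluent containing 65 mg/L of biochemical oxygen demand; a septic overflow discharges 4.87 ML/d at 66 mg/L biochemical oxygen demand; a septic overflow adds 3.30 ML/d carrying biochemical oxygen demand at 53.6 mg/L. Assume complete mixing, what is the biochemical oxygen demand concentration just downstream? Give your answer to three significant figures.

Flow-weighted average: C = (25.10·2.200 + 2.600·65.00 + 4.870·66.00 + 3.300·53.60) / 35.87 = 722.5/35.87 = 20.14 mg/L.

20.1 mg/L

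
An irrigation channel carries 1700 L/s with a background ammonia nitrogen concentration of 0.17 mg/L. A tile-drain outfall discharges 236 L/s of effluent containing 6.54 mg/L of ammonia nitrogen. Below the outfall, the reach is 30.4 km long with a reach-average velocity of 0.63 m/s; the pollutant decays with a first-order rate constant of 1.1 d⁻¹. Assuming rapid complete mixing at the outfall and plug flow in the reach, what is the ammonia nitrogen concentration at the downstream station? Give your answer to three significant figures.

0.512 mg/L

Conservation of mass: C = (1700·0.1700 + 236.0·6.540) / 1936 = 1832/1936 = 0.9465 mg/L.
Travel time t = 30.4·1000 / 0.63 = 48250 s = 13.40 h.
First-order decay: C = 0.9465·exp(−k·t) = 0.9465·0.5410 = 0.5121 mg/L.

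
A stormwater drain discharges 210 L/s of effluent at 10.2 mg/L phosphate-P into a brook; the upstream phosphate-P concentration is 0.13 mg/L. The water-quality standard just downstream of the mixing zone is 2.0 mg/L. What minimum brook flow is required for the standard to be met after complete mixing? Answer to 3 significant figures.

Set C_mix = 2.0: (Q·0.1300 + 210.0·10.20) / (Q + 210.0) = 2.0
→ Q = 210.0·(10.20 − 2.0)/(2.0 − 0.1300) = 920.9 L/s.

921 L/s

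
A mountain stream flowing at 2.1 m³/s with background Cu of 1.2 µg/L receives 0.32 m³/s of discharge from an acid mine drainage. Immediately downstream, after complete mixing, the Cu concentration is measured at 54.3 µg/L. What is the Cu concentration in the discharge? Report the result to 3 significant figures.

Mass balance: 2.100·1.200 + 0.3200·Cₑ = 2.420·54.30
→ Cₑ = (2.420·54.30 − 2.100·1.200) / 0.3200 = 402.8 µg/L.

403 µg/L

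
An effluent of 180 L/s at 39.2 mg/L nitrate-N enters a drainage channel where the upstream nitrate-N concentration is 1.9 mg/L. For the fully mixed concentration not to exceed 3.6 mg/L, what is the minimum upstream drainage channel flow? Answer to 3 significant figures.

3770 L/s

Set C_mix = 3.6: (Q·1.900 + 180.0·39.20) / (Q + 180.0) = 3.6
→ Q = 180.0·(39.20 − 3.6)/(3.6 − 1.900) = 3769 L/s.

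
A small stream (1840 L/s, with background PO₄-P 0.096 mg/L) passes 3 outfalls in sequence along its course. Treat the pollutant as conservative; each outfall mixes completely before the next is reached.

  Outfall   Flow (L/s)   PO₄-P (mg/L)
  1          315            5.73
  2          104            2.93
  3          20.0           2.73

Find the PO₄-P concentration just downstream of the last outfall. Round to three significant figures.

Outfall 1: combined Q = 2155 L/s; C = (1840·0.09600 + 315.0·5.730)/2155 = 0.9195 mg/L.
Outfall 2: combined Q = 2259 L/s; C = (2155·0.9195 + 104.0·2.930)/2259 = 1.012 mg/L.
Outfall 3: combined Q = 2279 L/s; C = (2259·1.012 + 20.00·2.730)/2279 = 1.027 mg/L.

1.03 mg/L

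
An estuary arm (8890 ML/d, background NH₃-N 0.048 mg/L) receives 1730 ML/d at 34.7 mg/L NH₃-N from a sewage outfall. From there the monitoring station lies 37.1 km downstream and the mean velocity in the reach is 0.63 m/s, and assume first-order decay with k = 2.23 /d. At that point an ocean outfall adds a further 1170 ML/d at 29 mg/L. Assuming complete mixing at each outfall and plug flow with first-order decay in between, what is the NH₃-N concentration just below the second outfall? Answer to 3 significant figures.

4.00 mg/L

Conservation of mass: C = (8890·0.04800 + 1730·34.70) / 10620 = 60460/10620 = 5.693 mg/L; combined flow 10620 ML/d.
Travel time t = 37.1·1000 / 0.63 = 58890 s = 16.36 h.
First-order decay: C = 5.693·exp(−k·t) = 5.693·0.2187 = 1.245 mg/L.
At the second outfall, C = (10620·1.245 + 1170·29.00) / (10620 + 1170) = 3.999 mg/L.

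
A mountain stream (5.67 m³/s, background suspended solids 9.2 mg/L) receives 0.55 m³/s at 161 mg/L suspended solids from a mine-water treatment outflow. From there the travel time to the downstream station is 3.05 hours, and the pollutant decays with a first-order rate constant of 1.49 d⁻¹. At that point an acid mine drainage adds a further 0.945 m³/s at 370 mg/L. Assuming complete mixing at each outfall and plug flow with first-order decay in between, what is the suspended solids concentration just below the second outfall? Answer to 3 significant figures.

65.1 mg/L

Flow-weighted average: C = (5.670·9.200 + 0.5500·161.0) / 6.220 = 140.7/6.220 = 22.62 mg/L; combined flow 6.220 m³/s.
After decay, C = 22.62 × e^(−kt) = 22.62 × 0.8275 = 18.72 mg/L.
At the second outfall, C = (6.220·18.72 + 0.9450·370.0) / (6.220 + 0.9450) = 65.05 mg/L.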